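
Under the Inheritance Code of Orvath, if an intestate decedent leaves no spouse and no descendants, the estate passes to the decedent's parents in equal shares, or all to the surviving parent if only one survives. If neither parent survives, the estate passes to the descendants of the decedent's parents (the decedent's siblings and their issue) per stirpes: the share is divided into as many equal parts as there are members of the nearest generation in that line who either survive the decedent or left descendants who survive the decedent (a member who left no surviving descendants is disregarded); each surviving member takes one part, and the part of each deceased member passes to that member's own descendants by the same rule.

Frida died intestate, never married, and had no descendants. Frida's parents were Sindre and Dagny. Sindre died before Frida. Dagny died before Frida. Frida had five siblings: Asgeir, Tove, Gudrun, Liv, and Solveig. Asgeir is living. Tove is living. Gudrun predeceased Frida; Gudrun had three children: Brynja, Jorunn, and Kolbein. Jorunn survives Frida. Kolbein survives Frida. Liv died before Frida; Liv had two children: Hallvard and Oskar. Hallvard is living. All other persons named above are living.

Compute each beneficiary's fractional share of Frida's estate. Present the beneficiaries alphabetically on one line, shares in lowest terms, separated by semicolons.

Neither parent survives and there are no descendants, so the estate passes to Frida's siblings and their issue per stirpes.
The estate is divided into 5 equal shares of 1/5 among Asgeir, Tove, Gudrun, Liv, Solveig.
Asgeir is living and takes 1/5.
Tove is living and takes 1/5.
Gudrun predeceased; the 1/5 allotted to Gudrun's branch passes to Gudrun's issue by representation.
The 1/5 is divided into 3 equal shares of 1/15 among Brynja, Jorunn, Kolbein.
Brynja is living and takes 1/15.
Jorunn is living and takes 1/15.
Kolbein is living and takes 1/15.
Liv predeceased; the 1/5 allotted to Liv's branch passes to Liv's issue by representation.
The 1/5 is divided into 2 equal shares of 1/10 among Hallvard, Oskar.
Hallvard is living and takes 1/10.
Oskar is living and takes 1/10.
Solveig is living and takes 1/5.

Asgeir 1/5; Brynja 1/15; Hallvard 1/10; Jorunn 1/15; Kolbein 1/15; Oskar 1/10; Solveig 1/5; Tove 1/5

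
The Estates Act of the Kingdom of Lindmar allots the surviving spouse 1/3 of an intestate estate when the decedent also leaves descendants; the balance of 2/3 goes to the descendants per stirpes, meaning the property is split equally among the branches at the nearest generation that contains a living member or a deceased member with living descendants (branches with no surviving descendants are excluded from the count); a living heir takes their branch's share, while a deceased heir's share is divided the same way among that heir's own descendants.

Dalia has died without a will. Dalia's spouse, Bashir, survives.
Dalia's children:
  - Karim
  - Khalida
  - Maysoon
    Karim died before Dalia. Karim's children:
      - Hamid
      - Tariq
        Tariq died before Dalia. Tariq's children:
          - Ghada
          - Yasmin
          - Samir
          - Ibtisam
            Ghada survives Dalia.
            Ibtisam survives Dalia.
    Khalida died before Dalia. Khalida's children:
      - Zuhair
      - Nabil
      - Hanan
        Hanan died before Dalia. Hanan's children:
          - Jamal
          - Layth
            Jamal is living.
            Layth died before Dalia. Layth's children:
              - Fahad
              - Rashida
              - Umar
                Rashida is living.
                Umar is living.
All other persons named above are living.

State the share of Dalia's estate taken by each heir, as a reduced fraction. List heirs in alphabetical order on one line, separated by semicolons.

Bashir, as surviving spouse, takes 1/3.
The remaining 2/3 passes to Dalia's descendants per stirpes.
The 2/3 is divided into 3 equal shares of 2/9 among Karim, Khalida, Maysoon.
Karim predeceased; the 2/9 allotted to Karim's branch passes to Karim's issue by representation.
The 2/9 is divided into 2 equal shares of 1/9 among Hamid, Tariq.
Hamid is living and takes 1/9.
Tariq predeceased; the 1/9 allotted to Tariq's branch passes to Tariq's issue by representation.
The 1/9 is divided into 4 equal shares of 1/36 among Ghada, Yasmin, Samir, Ibtisam.
Ghada is living and takes 1/36.
Yasmin is living and takes 1/36.
Samir is living and takes 1/36.
Ibtisam is living and takes 1/36.
Khalida predeceased; the 2/9 allotted to Khalida's branch passes to Khalida's issue by representation.
The 2/9 is divided into 3 equal shares of 2/27 among Zuhair, Nabil, Hanan.
Zuhair is living and takes 2/27.
Nabil is living and takes 2/27.
Hanan predeceased; the 2/27 allotted to Hanan's branch passes to Hanan's issue by representation.
The 2/27 is divided into 2 equal shares of 1/27 among Jamal, Layth.
Jamal is living and takes 1/27.
Layth predeceased; the 1/27 allotted to Layth's branch passes to Layth's issue by representation.
The 1/27 is divided into 3 equal shares of 1/81 among Fahad, Rashida, Umar.
Fahad is living and takes 1/81.
Rashida is living and takes 1/81.
Umar is living and takes 1/81.
Maysoon is living and takes 2/9.

Bashir 1/3; Fahad 1/81; Ghada 1/36; Hamid 1/9; Ibtisam 1/36; Jamal 1/27; Maysoon 2/9; Nabil 2/27; Rashida 1/81; Samir 1/36; Umar 1/81; Yasmin 1/36; Zuhair 2/27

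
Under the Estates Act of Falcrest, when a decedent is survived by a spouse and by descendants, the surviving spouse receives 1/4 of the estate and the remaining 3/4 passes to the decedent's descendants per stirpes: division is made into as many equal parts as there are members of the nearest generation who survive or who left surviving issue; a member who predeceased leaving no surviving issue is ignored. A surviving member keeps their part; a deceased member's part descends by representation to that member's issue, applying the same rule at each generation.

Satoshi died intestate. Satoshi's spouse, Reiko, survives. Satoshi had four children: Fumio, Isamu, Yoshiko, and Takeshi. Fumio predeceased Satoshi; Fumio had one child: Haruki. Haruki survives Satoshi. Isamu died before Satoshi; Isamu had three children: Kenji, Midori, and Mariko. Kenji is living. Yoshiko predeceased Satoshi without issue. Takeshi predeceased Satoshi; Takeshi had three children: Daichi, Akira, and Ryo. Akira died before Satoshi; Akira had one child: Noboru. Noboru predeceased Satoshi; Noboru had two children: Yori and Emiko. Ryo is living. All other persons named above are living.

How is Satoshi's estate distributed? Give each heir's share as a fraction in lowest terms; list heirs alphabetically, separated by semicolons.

Reiko, as surviving spouse, takes 1/4.
The remaining 3/4 passes to Satoshi's descendants per stirpes.
Yoshiko left no surviving issue, so that branch lapses and is disregarded.
The 3/4 is divided into 3 equal shares of 1/4 among Fumio, Isamu, Takeshi.
Fumio predeceased; the 1/4 allotted to Fumio's branch passes to Fumio's issue by representation.
Haruki is the sole taker at this level and receives the full 1/4.
Isamu predeceased; the 1/4 allotted to Isamu's branch passes to Isamu's issue by representation.
The 1/4 is divided into 3 equal shares of 1/12 among Kenji, Midori, Mariko.
Kenji is living and takes 1/12.
Midori is living and takes 1/12.
Mariko is living and takes 1/12.
Takeshi predeceased; the 1/4 allotted to Takeshi's branch passes to Takeshi's issue by representation.
The 1/4 is divided into 3 equal shares of 1/12 among Daichi, Akira, Ryo.
Daichi is living and takes 1/12.
Akira predeceased; the 1/12 allotted to Akira's branch passes to Akira's issue by representation.
Noboru's line is the sole branch at this level, so the full 1/12 passes to Noboru's issue by representation.
The 1/12 is divided into 2 equal shares of 1/24 among Yori, Emiko.
Yori is living and takes 1/24.
Emiko is living and takes 1/24.
Ryo is living and takes 1/12.

Daichi 1/12; Emiko 1/24; Haruki 1/4; Kenji 1/12; Mariko 1/12; Midori 1/12; Reiko 1/4; Ryo 1/12; Yori 1/24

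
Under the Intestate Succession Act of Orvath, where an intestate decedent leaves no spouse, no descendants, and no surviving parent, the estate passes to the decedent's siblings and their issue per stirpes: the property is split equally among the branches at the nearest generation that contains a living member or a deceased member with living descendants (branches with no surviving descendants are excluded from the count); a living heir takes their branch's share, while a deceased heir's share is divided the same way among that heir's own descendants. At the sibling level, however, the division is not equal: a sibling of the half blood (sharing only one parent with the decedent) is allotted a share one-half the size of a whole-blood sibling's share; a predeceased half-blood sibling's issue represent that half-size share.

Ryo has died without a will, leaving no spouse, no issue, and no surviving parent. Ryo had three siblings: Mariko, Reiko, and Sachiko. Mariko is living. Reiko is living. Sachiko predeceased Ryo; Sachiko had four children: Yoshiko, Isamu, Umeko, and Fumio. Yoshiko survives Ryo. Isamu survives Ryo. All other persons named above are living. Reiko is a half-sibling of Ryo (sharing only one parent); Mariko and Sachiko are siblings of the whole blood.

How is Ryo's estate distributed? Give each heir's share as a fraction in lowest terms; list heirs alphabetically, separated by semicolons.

No spouse, descendants, or parent survives, so the estate passes to Ryo's siblings per stirpes.
Half-blood siblings count for one-half the weight of whole-blood siblings at the initial division.
Dividing 1 in proportion to weights (total weight 5/2): Mariko (weight 1) → 2/5; Reiko (weight 1/2) → 1/5; Sachiko (weight 1) → 2/5.
Mariko is living and takes 2/5.
Reiko is living and takes 1/5.
Sachiko predeceased; the 2/5 allotted to Sachiko's branch passes to Sachiko's issue by representation.
The 2/5 is divided into 4 equal shares of 1/10 among Yoshiko, Isamu, Umeko, Fumio.
Yoshiko is living and takes 1/10.
Isamu is living and takes 1/10.
Umeko is living and takes 1/10.
Fumio is living and takes 1/10.

Fumio 1/10; Isamu 1/10; Mariko 2/5; Reiko 1/5; Umeko 1/10; Yoshiko 1/10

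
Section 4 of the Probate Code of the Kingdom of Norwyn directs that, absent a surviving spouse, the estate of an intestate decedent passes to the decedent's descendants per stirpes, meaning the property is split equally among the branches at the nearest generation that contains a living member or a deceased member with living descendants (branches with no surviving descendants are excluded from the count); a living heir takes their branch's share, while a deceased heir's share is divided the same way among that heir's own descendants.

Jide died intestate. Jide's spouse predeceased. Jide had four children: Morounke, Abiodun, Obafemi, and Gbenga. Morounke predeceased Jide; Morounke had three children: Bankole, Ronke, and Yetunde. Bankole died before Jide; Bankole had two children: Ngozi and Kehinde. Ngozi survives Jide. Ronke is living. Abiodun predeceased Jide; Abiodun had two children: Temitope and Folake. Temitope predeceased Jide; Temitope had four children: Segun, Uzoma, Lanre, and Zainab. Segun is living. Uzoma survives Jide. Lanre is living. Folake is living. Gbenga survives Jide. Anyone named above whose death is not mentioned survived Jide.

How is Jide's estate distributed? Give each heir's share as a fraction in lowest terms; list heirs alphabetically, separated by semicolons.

There is no surviving spouse, so the entire estate passes to Jide's descendants per stirpes.
The estate is divided into 4 equal shares of 1/4 among Morounke, Abiodun, Obafemi, Gbenga.
Morounke predeceased; the 1/4 allotted to Morounke's branch passes to Morounke's issue by representation.
The 1/4 is divided into 3 equal shares of 1/12 among Bankole, Ronke, Yetunde.
Bankole predeceased; the 1/12 allotted to Bankole's branch passes to Bankole's issue by representation.
The 1/12 is divided into 2 equal shares of 1/24 among Ngozi, Kehinde.
Ngozi is living and takes 1/24.
Kehinde is living and takes 1/24.
Ronke is living and takes 1/12.
Yetunde is living and takes 1/12.
Abiodun predeceased; the 1/4 allotted to Abiodun's branch passes to Abiodun's issue by representation.
The 1/4 is divided into 2 equal shares of 1/8 among Temitope, Folake.
Temitope predeceased; the 1/8 allotted to Temitope's branch passes to Temitope's issue by representation.
The 1/8 is divided into 4 equal shares of 1/32 among Segun, Uzoma, Lanre, Zainab.
Segun is living and takes 1/32.
Uzoma is living and takes 1/32.
Lanre is living and takes 1/32.
Zainab is living and takes 1/32.
Folake is living and takes 1/8.
Obafemi is living and takes 1/4.
Gbenga is living and takes 1/4.

Folake 1/8; Gbenga 1/4; Kehinde 1/24; Lanre 1/32; Ngozi 1/24; Obafemi 1/4; Ronke 1/12; Segun 1/32; Uzoma 1/32; Yetunde 1/12; Zainab 1/32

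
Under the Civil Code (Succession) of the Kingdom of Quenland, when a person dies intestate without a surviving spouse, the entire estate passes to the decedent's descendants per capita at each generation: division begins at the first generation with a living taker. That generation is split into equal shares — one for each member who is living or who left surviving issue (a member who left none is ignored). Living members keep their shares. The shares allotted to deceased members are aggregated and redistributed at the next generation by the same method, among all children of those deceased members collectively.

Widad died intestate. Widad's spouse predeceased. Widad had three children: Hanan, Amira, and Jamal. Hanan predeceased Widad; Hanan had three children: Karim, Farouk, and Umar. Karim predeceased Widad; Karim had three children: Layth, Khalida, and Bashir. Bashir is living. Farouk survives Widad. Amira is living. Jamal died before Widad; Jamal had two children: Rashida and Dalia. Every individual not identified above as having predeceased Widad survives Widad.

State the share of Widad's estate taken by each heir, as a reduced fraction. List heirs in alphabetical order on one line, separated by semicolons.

Amira 1/3; Bashir 2/45; Dalia 2/15; Farouk 2/15; Khalida 2/45; Layth 2/45; Rashida 2/15; Umar 2/15

There is no surviving spouse, so the entire estate passes to Widad's descendants per capita at each generation.
At generation 1 (Hanan, Amira, Jamal) there are 3 shares of (1)/3 = 1/3 each.
Living: Amira — each takes 1/3.
Deceased: Hanan and Jamal. Their combined 2/3 is pooled and carried to generation 2.
At generation 2 (Karim, Farouk, Umar, Rashida, Dalia) there are 5 shares of (2/3)/5 = 2/15 each.
Living: Farouk, Umar, Rashida, and Dalia — each takes 2/15.
Deceased: Karim. That 2/15 share is carried to generation 3.
At generation 3 (Layth, Khalida, Bashir) there are 3 shares of (2/15)/3 = 2/45 each.
Living: Layth, Khalida, and Bashir — each takes 2/45.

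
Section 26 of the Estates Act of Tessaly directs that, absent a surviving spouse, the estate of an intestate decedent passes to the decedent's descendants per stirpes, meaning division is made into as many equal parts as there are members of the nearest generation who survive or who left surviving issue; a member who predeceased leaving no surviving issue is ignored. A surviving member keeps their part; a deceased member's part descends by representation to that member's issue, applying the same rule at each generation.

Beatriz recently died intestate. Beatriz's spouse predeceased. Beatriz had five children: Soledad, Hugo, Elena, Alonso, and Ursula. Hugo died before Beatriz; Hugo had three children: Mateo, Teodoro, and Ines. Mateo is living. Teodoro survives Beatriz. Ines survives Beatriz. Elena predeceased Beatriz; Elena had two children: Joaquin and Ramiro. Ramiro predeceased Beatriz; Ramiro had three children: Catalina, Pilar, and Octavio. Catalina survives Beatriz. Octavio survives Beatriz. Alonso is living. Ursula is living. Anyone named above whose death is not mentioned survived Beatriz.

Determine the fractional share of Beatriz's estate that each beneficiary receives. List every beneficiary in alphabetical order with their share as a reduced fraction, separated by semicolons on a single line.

Alonso 1/5; Catalina 1/30; Ines 1/15; Joaquin 1/10; Mateo 1/15; Octavio 1/30; Pilar 1/30; Soledad 1/5; Teodoro 1/15; Ursula 1/5

There is no surviving spouse, so the entire estate passes to Beatriz's descendants per stirpes.
The estate is divided into 5 equal shares of 1/5 among Soledad, Hugo, Elena, Alonso, Ursula.
Soledad is living and takes 1/5.
Hugo predeceased; the 1/5 allotted to Hugo's branch passes to Hugo's issue by representation.
The 1/5 is divided into 3 equal shares of 1/15 among Mateo, Teodoro, Ines.
Mateo is living and takes 1/15.
Teodoro is living and takes 1/15.
Ines is living and takes 1/15.
Elena predeceased; the 1/5 allotted to Elena's branch passes to Elena's issue by representation.
The 1/5 is divided into 2 equal shares of 1/10 among Joaquin, Ramiro.
Joaquin is living and takes 1/10.
Ramiro predeceased; the 1/10 allotted to Ramiro's branch passes to Ramiro's issue by representation.
The 1/10 is divided into 3 equal shares of 1/30 among Catalina, Pilar, Octavio.
Catalina is living and takes 1/30.
Pilar is living and takes 1/30.
Octavio is living and takes 1/30.
Alonso is living and takes 1/5.
Ursula is living and takes 1/5.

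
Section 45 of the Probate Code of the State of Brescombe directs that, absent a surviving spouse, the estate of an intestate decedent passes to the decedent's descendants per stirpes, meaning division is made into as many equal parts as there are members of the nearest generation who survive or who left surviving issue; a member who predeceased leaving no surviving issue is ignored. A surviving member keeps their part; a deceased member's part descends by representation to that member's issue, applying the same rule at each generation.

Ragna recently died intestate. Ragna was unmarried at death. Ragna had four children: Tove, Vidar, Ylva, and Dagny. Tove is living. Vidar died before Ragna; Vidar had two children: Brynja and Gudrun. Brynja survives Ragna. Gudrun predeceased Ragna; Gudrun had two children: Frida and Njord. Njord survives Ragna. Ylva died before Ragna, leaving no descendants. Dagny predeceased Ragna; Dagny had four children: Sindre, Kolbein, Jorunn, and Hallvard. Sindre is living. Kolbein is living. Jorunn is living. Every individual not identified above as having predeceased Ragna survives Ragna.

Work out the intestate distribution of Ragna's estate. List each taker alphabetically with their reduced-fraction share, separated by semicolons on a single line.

There is no surviving spouse, so the entire estate passes to Ragna's descendants per stirpes.
Ylva left no surviving issue, so that branch lapses and is disregarded.
The estate is divided into 3 equal shares of 1/3 among Tove, Vidar, Dagny.
Tove is living and takes 1/3.
Vidar predeceased; the 1/3 allotted to Vidar's branch passes to Vidar's issue by representation.
The 1/3 is divided into 2 equal shares of 1/6 among Brynja, Gudrun.
Brynja is living and takes 1/6.
Gudrun predeceased; the 1/6 allotted to Gudrun's branch passes to Gudrun's issue by representation.
The 1/6 is divided into 2 equal shares of 1/12 among Frida, Njord.
Frida is living and takes 1/12.
Njord is living and takes 1/12.
Dagny predeceased; the 1/3 allotted to Dagny's branch passes to Dagny's issue by representation.
The 1/3 is divided into 4 equal shares of 1/12 among Sindre, Kolbein, Jorunn, Hallvard.
Sindre is living and takes 1/12.
Kolbein is living and takes 1/12.
Jorunn is living and takes 1/12.
Hallvard is living and takes 1/12.

Brynja 1/6; Frida 1/12; Hallvard 1/12; Jorunn 1/12; Kolbein 1/12; Njord 1/12; Sindre 1/12; Tove 1/3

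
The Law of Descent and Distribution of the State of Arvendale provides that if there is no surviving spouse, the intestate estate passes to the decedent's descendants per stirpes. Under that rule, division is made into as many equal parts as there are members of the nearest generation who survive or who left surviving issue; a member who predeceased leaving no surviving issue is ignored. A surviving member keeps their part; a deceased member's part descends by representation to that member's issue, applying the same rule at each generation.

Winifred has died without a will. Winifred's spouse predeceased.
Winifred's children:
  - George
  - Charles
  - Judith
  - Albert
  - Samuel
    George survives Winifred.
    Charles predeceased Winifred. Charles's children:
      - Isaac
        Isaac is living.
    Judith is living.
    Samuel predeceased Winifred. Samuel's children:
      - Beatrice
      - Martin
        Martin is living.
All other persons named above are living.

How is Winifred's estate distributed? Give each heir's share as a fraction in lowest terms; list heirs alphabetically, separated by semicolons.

There is no surviving spouse, so the entire estate passes to Winifred's descendants per stirpes.
The estate is divided into 5 equal shares of 1/5 among George, Charles, Judith, Albert, Samuel.
George is living and takes 1/5.
Charles predeceased; the 1/5 allotted to Charles's branch passes to Charles's issue by representation.
Isaac is the sole taker at this level and receives the full 1/5.
Judith is living and takes 1/5.
Albert is living and takes 1/5.
Samuel predeceased; the 1/5 allotted to Samuel's branch passes to Samuel's issue by representation.
The 1/5 is divided into 2 equal shares of 1/10 among Beatrice, Martin.
Beatrice is living and takes 1/10.
Martin is living and takes 1/10.

Albert 1/5; Beatrice 1/10; George 1/5; Isaac 1/5; Judith 1/5; Martin 1/10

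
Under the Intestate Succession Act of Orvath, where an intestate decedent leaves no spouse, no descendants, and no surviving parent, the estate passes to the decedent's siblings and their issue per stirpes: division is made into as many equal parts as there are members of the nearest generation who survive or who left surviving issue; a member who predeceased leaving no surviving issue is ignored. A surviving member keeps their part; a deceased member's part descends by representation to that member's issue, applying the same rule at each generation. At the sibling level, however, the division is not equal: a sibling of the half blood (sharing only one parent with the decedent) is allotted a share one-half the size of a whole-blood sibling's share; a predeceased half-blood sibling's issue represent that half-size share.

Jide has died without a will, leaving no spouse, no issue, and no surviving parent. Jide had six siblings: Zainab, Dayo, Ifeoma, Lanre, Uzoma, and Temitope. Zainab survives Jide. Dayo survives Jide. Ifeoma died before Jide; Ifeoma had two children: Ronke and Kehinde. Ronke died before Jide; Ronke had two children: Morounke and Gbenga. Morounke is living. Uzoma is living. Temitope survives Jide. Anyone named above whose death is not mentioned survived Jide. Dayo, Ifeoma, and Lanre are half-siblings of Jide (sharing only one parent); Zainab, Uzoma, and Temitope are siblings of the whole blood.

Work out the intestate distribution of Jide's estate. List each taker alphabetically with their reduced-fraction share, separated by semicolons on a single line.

No spouse, descendants, or parent survives, so the estate passes to Jide's siblings per stirpes.
Half-blood siblings count for one-half the weight of whole-blood siblings at the initial division.
Dividing 1 in proportion to weights (total weight 9/2): Zainab (weight 1) → 2/9; Dayo (weight 1/2) → 1/9; Ifeoma (weight 1/2) → 1/9; Lanre (weight 1/2) → 1/9; Uzoma (weight 1) → 2/9; Temitope (weight 1) → 2/9.
Zainab is living and takes 2/9.
Dayo is living and takes 1/9.
Ifeoma predeceased; the 1/9 allotted to Ifeoma's branch passes to Ifeoma's issue by representation.
The 1/9 is divided into 2 equal shares of 1/18 among Ronke, Kehinde.
Ronke predeceased; the 1/18 allotted to Ronke's branch passes to Ronke's issue by representation.
The 1/18 is divided into 2 equal shares of 1/36 among Morounke, Gbenga.
Morounke is living and takes 1/36.
Gbenga is living and takes 1/36.
Kehinde is living and takes 1/18.
Lanre is living and takes 1/9.
Uzoma is living and takes 2/9.
Temitope is living and takes 2/9.

Dayo 1/9; Gbenga 1/36; Kehinde 1/18; Lanre 1/9; Morounke 1/36; Temitope 2/9; Uzoma 2/9; Zainab 2/9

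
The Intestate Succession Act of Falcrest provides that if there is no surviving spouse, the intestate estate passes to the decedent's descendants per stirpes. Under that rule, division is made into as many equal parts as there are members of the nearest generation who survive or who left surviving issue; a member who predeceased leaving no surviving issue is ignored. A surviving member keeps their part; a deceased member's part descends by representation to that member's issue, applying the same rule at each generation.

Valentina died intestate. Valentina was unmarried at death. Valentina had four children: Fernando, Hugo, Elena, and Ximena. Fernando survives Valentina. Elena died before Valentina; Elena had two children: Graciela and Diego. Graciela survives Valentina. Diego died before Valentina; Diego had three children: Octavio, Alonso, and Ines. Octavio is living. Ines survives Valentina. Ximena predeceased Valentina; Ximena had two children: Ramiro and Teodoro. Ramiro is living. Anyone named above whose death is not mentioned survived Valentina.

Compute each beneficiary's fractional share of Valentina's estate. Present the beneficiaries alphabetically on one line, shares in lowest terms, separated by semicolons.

Alonso 1/24; Fernando 1/4; Graciela 1/8; Hugo 1/4; Ines 1/24; Octavio 1/24; Ramiro 1/8; Teodoro 1/8

There is no surviving spouse, so the entire estate passes to Valentina's descendants per stirpes.
The estate is divided into 4 equal shares of 1/4 among Fernando, Hugo, Elena, Ximena.
Fernando is living and takes 1/4.
Hugo is living and takes 1/4.
Elena predeceased; the 1/4 allotted to Elena's branch passes to Elena's issue by representation.
The 1/4 is divided into 2 equal shares of 1/8 among Graciela, Diego.
Graciela is living and takes 1/8.
Diego predeceased; the 1/8 allotted to Diego's branch passes to Diego's issue by representation.
The 1/8 is divided into 3 equal shares of 1/24 among Octavio, Alonso, Ines.
Octavio is living and takes 1/24.
Alonso is living and takes 1/24.
Ines is living and takes 1/24.
Ximena predeceased; the 1/4 allotted to Ximena's branch passes to Ximena's issue by representation.
The 1/4 is divided into 2 equal shares of 1/8 among Ramiro, Teodoro.
Ramiro is living and takes 1/8.
Teodoro is living and takes 1/8.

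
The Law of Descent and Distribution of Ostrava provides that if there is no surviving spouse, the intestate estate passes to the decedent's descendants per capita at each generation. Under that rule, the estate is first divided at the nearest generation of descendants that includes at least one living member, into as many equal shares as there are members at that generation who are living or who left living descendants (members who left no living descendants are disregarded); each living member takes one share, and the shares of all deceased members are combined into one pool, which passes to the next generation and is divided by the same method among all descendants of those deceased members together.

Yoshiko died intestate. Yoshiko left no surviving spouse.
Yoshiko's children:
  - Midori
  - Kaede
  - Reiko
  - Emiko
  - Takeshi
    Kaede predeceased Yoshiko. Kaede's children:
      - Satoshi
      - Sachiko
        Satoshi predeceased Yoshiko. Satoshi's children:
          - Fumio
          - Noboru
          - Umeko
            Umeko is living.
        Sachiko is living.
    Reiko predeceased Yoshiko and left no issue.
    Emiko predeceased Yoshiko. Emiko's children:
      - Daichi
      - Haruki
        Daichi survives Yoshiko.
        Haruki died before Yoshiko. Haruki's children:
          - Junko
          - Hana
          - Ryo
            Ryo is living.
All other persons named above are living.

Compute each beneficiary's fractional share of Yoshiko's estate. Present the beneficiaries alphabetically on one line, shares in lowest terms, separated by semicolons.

Daichi 1/8; Fumio 1/24; Hana 1/24; Junko 1/24; Midori 1/4; Noboru 1/24; Ryo 1/24; Sachiko 1/8; Takeshi 1/4; Umeko 1/24

There is no surviving spouse, so the entire estate passes to Yoshiko's descendants per capita at each generation.
At generation 1 (Midori, Kaede, Emiko, Takeshi) there are 4 shares of (1)/4 = 1/4 each.
Living: Midori and Takeshi — each takes 1/4.
Deceased: Kaede and Emiko. Their combined 1/2 is pooled and carried to generation 2.
At generation 2 (Satoshi, Sachiko, Daichi, Haruki) there are 4 shares of (1/2)/4 = 1/8 each.
Living: Sachiko and Daichi — each takes 1/8.
Deceased: Satoshi and Haruki. Their combined 1/4 is pooled and carried to generation 3.
At generation 3 (Fumio, Noboru, Umeko, Junko, Hana, Ryo) there are 6 shares of (1/4)/6 = 1/24 each.
Living: Fumio, Noboru, Umeko, Junko, Hana, and Ryo — each takes 1/24.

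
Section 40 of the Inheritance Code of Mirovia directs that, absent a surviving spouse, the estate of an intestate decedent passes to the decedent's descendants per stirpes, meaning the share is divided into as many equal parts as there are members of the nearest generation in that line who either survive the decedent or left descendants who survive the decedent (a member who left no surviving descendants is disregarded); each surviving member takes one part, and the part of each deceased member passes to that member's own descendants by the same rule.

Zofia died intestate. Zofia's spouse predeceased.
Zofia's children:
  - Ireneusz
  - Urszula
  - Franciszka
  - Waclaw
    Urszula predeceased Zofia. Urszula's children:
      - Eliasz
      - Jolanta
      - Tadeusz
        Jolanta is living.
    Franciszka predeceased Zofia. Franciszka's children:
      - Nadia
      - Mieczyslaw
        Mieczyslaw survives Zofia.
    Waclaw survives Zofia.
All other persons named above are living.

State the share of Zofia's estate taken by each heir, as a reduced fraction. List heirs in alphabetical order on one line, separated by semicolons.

Eliasz 1/12; Ireneusz 1/4; Jolanta 1/12; Mieczyslaw 1/8; Nadia 1/8; Tadeusz 1/12; Waclaw 1/4

There is no surviving spouse, so the entire estate passes to Zofia's descendants per stirpes.
The estate is divided into 4 equal shares of 1/4 among Ireneusz, Urszula, Franciszka, Waclaw.
Ireneusz is living and takes 1/4.
Urszula predeceased; the 1/4 allotted to Urszula's branch passes to Urszula's issue by representation.
The 1/4 is divided into 3 equal shares of 1/12 among Eliasz, Jolanta, Tadeusz.
Eliasz is living and takes 1/12.
Jolanta is living and takes 1/12.
Tadeusz is living and takes 1/12.
Franciszka predeceased; the 1/4 allotted to Franciszka's branch passes to Franciszka's issue by representation.
The 1/4 is divided into 2 equal shares of 1/8 among Nadia, Mieczyslaw.
Nadia is living and takes 1/8.
Mieczyslaw is living and takes 1/8.
Waclaw is living and takes 1/4.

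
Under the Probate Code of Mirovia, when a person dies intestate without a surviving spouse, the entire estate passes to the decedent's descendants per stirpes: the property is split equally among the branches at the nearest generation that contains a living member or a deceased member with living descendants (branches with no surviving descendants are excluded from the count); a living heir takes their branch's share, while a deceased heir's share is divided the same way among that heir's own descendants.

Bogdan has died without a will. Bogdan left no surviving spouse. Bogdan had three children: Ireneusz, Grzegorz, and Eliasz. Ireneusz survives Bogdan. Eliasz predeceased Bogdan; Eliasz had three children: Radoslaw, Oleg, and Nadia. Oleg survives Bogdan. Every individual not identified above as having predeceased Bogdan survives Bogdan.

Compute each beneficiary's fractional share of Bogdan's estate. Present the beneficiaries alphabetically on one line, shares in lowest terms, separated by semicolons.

There is no surviving spouse, so the entire estate passes to Bogdan's descendants per stirpes.
The estate is divided into 3 equal shares of 1/3 among Ireneusz, Grzegorz, Eliasz.
Ireneusz is living and takes 1/3.
Grzegorz is living and takes 1/3.
Eliasz predeceased; the 1/3 allotted to Eliasz's branch passes to Eliasz's issue by representation.
The 1/3 is divided into 3 equal shares of 1/9 among Radoslaw, Oleg, Nadia.
Radoslaw is living and takes 1/9.
Oleg is living and takes 1/9.
Nadia is living and takes 1/9.

Grzegorz 1/3; Ireneusz 1/3; Nadia 1/9; Oleg 1/9; Radoslaw 1/9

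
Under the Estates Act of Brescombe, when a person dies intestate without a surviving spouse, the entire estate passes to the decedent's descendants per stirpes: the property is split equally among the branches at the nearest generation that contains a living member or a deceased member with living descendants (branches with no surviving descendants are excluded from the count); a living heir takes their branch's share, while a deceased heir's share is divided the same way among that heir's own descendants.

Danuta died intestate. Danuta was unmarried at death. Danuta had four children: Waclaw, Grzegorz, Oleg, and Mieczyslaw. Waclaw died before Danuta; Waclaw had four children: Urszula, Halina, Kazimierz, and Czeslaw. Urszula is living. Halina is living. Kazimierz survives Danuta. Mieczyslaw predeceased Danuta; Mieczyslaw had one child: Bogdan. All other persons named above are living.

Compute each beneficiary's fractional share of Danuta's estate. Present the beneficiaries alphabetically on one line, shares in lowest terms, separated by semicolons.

There is no surviving spouse, so the entire estate passes to Danuta's descendants per stirpes.
The estate is divided into 4 equal shares of 1/4 among Waclaw, Grzegorz, Oleg, Mieczyslaw.
Waclaw predeceased; the 1/4 allotted to Waclaw's branch passes to Waclaw's issue by representation.
The 1/4 is divided into 4 equal shares of 1/16 among Urszula, Halina, Kazimierz, Czeslaw.
Urszula is living and takes 1/16.
Halina is living and takes 1/16.
Kazimierz is living and takes 1/16.
Czeslaw is living and takes 1/16.
Grzegorz is living and takes 1/4.
Oleg is living and takes 1/4.
Mieczyslaw predeceased; the 1/4 allotted to Mieczyslaw's branch passes to Mieczyslaw's issue by representation.
Bogdan is the sole taker at this level and receives the full 1/4.

Bogdan 1/4; Czeslaw 1/16; Grzegorz 1/4; Halina 1/16; Kazimierz 1/16; Oleg 1/4; Urszula 1/16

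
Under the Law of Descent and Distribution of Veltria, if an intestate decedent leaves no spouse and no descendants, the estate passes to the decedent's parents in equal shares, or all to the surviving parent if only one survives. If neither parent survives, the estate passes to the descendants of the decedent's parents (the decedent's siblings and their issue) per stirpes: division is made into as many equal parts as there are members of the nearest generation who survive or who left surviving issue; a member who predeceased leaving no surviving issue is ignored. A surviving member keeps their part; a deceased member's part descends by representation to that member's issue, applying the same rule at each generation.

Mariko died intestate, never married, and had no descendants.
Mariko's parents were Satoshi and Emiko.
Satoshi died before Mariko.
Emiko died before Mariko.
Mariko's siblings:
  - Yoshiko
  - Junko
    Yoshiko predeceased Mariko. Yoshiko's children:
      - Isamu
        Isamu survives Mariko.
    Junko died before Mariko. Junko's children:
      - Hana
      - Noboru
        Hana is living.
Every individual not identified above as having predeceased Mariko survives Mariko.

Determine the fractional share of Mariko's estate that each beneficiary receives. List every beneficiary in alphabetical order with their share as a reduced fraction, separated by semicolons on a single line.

Hana 1/4; Isamu 1/2; Noboru 1/4

Neither parent survives and there are no descendants, so the estate passes to Mariko's siblings and their issue per stirpes.
The estate is divided into 2 equal shares of 1/2 among Yoshiko, Junko.
Yoshiko predeceased; the 1/2 allotted to Yoshiko's branch passes to Yoshiko's issue by representation.
Isamu is the sole taker at this level and receives the full 1/2.
Junko predeceased; the 1/2 allotted to Junko's branch passes to Junko's issue by representation.
The 1/2 is divided into 2 equal shares of 1/4 among Hana, Noboru.
Hana is living and takes 1/4.
Noboru is living and takes 1/4.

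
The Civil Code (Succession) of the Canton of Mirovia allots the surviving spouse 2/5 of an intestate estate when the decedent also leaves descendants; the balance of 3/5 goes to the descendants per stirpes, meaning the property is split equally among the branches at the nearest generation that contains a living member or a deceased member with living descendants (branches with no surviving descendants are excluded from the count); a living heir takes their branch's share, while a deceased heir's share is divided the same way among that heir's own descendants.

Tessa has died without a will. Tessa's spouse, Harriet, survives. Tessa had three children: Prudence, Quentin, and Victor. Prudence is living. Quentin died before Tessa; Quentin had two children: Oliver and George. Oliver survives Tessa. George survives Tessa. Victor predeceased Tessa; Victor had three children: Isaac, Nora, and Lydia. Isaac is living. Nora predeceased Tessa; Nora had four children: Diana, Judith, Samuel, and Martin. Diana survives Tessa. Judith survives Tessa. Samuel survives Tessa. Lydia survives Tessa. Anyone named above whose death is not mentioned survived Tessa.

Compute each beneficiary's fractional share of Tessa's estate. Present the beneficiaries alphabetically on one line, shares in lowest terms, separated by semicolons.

Diana 1/60; George 1/10; Harriet 2/5; Isaac 1/15; Judith 1/60; Lydia 1/15; Martin 1/60; Oliver 1/10; Prudence 1/5; Samuel 1/60

Harriet, as surviving spouse, takes 2/5.
The remaining 3/5 passes to Tessa's descendants per stirpes.
The 3/5 is divided into 3 equal shares of 1/5 among Prudence, Quentin, Victor.
Prudence is living and takes 1/5.
Quentin predeceased; the 1/5 allotted to Quentin's branch passes to Quentin's issue by representation.
The 1/5 is divided into 2 equal shares of 1/10 among Oliver, George.
Oliver is living and takes 1/10.
George is living and takes 1/10.
Victor predeceased; the 1/5 allotted to Victor's branch passes to Victor's issue by representation.
The 1/5 is divided into 3 equal shares of 1/15 among Isaac, Nora, Lydia.
Isaac is living and takes 1/15.
Nora predeceased; the 1/15 allotted to Nora's branch passes to Nora's issue by representation.
The 1/15 is divided into 4 equal shares of 1/60 among Diana, Judith, Samuel, Martin.
Diana is living and takes 1/60.
Judith is living and takes 1/60.
Samuel is living and takes 1/60.
Martin is living and takes 1/60.
Lydia is living and takes 1/15.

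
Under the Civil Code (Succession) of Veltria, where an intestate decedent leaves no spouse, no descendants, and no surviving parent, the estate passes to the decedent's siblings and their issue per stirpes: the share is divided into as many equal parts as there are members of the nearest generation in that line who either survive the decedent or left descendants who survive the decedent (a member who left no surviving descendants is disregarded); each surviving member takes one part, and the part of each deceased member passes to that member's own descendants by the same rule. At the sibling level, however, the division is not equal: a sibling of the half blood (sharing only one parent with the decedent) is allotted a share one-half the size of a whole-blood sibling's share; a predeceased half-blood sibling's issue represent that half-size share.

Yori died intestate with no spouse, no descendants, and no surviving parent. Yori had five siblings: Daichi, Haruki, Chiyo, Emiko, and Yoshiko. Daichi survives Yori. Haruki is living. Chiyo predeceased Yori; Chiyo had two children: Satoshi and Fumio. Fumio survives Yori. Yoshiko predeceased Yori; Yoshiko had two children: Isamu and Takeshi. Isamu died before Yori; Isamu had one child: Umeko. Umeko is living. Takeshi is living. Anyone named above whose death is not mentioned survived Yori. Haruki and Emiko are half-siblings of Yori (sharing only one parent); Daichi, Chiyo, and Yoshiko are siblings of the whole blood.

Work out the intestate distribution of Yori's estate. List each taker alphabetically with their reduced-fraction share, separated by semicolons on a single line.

No spouse, descendants, or parent survives, so the estate passes to Yori's siblings per stirpes.
Half-blood siblings count for one-half the weight of whole-blood siblings at the initial division.
Dividing 1 in proportion to weights (total weight 4): Daichi (weight 1) → 1/4; Haruki (weight 1/2) → 1/8; Chiyo (weight 1) → 1/4; Emiko (weight 1/2) → 1/8; Yoshiko (weight 1) → 1/4.
Daichi is living and takes 1/4.
Haruki is living and takes 1/8.
Chiyo predeceased; the 1/4 allotted to Chiyo's branch passes to Chiyo's issue by representation.
The 1/4 is divided into 2 equal shares of 1/8 among Satoshi, Fumio.
Satoshi is living and takes 1/8.
Fumio is living and takes 1/8.
Emiko is living and takes 1/8.
Yoshiko predeceased; the 1/4 allotted to Yoshiko's branch passes to Yoshiko's issue by representation.
The 1/4 is divided into 2 equal shares of 1/8 among Isamu, Takeshi.
Isamu predeceased; the 1/8 allotted to Isamu's branch passes to Isamu's issue by representation.
Umeko is the sole taker at this level and receives the full 1/8.
Takeshi is living and takes 1/8.

Daichi 1/4; Emiko 1/8; Fumio 1/8; Haruki 1/8; Satoshi 1/8; Takeshi 1/8; Umeko 1/8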